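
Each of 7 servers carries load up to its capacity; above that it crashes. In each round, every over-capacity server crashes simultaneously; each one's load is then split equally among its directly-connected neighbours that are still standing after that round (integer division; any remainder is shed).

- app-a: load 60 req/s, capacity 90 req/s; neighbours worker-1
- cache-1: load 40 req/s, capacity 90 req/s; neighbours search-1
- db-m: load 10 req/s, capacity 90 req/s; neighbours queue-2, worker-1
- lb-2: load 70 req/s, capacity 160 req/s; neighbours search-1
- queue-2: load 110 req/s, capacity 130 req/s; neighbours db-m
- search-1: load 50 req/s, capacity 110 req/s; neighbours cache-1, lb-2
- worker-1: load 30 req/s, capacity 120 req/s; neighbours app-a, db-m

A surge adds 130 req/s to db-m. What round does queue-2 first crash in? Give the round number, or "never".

Round 1 — db-m at 140 > 90. db-m crashes.
  db-m sheds 140 req/s to queue-2, worker-1: 70 each.
    queue-2: 110+70 = 180 > 130
    worker-1: 30+70 = 100 ≤ 120
Round 2 — queue-2 crashes.
  queue-2 sheds 180 req/s: no online neighbours, lost.
No further crashes.

2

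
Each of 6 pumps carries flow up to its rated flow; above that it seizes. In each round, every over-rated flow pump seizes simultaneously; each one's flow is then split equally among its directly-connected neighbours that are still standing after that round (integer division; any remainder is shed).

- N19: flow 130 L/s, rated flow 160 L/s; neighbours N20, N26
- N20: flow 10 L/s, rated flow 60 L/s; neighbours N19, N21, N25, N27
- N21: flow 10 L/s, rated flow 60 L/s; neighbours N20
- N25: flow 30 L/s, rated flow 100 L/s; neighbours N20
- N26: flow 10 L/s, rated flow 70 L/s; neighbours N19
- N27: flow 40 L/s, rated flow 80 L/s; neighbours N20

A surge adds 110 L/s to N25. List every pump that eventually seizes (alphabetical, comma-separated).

N19, N20, N25, N26, N27

Round 1 — N25 at 140 > 100. N25 seizes.
  N25 sheds 140 L/s to N20: 140 each.
    N20: 10+140 = 150 > 60
Round 2 — N20 seizes.
  N20 sheds 150 L/s to N19, N21, N27: 50 each.
    N19: 130+50 = 180 > 160
    N21: 10+50 = 60 ≤ 60
    N27: 40+50 = 90 > 80
Round 3 — N19, N27 seize.
  N19 sheds 180 L/s to N26: 180 each.
    N26: 10+180 = 190 > 70
  N27 sheds 90 L/s: no online neighbours, lost.
Round 4 — N26 seizes.
  N26 sheds 190 L/s: no online neighbours, lost.
No further seizures.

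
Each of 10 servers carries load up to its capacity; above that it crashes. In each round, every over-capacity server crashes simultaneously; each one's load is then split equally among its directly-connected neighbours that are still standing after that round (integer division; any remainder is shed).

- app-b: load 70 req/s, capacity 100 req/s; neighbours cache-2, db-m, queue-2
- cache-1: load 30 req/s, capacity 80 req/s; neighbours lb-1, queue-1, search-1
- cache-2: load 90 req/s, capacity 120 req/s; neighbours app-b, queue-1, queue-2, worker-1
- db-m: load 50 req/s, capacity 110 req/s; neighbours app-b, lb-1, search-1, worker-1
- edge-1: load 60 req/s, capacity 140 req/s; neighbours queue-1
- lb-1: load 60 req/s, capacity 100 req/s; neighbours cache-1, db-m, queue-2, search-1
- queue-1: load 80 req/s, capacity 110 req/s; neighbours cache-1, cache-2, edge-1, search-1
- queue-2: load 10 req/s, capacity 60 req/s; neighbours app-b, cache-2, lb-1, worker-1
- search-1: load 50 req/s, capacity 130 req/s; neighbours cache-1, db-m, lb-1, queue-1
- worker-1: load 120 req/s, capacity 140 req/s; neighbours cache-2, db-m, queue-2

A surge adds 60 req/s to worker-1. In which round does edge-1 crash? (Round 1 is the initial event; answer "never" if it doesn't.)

never

Round 1 — worker-1 at 180 > 140. worker-1 crashes.
  worker-1 sheds 180 req/s to cache-2, db-m, queue-2: 60 each.
    cache-2: 90+60 = 150 > 120
    db-m: 50+60 = 110 ≤ 110
    queue-2: 10+60 = 70 > 60
Round 2 — cache-2, queue-2 crash.
  cache-2 sheds 150 req/s to app-b, queue-1: 75 each.
    app-b: 70+75 = 145 > 100
    queue-1: 80+75 = 155 > 110
  queue-2 sheds 70 req/s to app-b, lb-1: 35 each.
    app-b: 145+35 = 180 > 100
    lb-1: 60+35 = 95 ≤ 100
Round 3 — app-b, queue-1 crash.
  app-b sheds 180 req/s to db-m: 180 each.
    db-m: 110+180 = 290 > 110
  queue-1 sheds 155 req/s to cache-1, edge-1, search-1: 51 each (2 lost).
    cache-1: 30+51 = 81 > 80
    edge-1: 60+51 = 111 ≤ 140
    search-1: 50+51 = 101 ≤ 130
Round 4 — cache-1, db-m crash.
  cache-1 sheds 81 req/s to lb-1, search-1: 40 each (1 lost).
    lb-1: 95+40 = 135 > 100
    search-1: 101+40 = 141 > 130
  db-m sheds 290 req/s to lb-1, search-1: 145 each.
    lb-1: 135+145 = 280 > 100
    search-1: 141+145 = 286 > 130
Round 5 — lb-1, search-1 crash.
  lb-1 sheds 280 req/s: no online neighbours, lost.
  search-1 sheds 286 req/s: no online neighbours, lost.
No further crashes.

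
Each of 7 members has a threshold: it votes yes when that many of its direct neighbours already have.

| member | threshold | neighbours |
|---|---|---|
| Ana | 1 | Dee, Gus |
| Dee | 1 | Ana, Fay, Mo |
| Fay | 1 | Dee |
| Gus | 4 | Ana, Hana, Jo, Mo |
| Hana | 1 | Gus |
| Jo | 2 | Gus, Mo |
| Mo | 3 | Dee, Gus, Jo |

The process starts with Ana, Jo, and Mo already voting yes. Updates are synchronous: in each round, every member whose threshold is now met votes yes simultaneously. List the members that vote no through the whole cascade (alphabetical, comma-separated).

Round 1 — Ana, Jo, Mo vote yes (initial).
Round 2 — checking thresholds:
  Dee: 2 of 3 neighbours ≥ 1, votes yes.
  Gus: 3 of 4 neighbours < 4, below threshold.
Round 3 — checking thresholds:
  Fay: 1 of 1 neighbours ≥ 1, votes yes.
  Gus: 3 of 4 neighbours < 4, below threshold.
Round 4 — no new yes votes; cascade stops.

Gus, Hana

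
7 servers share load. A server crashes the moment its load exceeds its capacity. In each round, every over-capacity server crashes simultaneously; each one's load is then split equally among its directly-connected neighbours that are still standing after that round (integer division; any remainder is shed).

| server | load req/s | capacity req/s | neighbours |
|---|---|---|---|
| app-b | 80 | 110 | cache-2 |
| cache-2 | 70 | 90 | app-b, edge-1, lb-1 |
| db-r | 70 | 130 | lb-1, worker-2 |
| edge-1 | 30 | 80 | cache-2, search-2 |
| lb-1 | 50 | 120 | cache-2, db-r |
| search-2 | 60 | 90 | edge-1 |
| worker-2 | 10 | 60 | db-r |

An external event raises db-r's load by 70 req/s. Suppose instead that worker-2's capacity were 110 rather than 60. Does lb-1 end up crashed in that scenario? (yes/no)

no

With worker-2's capacity at 110:
Round 1 — db-r at 140 > 130. db-r crashes.
  db-r sheds 140 req/s to lb-1, worker-2: 70 each.
    lb-1: 50+70 = 120 ≤ 120
    worker-2: 10+70 = 80 ≤ 110
No further crashes.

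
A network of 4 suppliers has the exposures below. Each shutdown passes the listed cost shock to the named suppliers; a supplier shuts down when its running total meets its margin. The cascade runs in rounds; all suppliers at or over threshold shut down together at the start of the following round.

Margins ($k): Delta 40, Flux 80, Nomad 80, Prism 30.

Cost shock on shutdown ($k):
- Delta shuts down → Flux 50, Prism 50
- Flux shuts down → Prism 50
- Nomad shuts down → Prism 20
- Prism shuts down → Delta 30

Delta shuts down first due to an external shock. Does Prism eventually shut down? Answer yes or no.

yes

Round 1 — Delta shuts down (initial).
  Flux: +50 → 50 < 80
  Prism: +50 → 50 ≥ 30
Round 2 — Prism shuts down.
No further shutdowns.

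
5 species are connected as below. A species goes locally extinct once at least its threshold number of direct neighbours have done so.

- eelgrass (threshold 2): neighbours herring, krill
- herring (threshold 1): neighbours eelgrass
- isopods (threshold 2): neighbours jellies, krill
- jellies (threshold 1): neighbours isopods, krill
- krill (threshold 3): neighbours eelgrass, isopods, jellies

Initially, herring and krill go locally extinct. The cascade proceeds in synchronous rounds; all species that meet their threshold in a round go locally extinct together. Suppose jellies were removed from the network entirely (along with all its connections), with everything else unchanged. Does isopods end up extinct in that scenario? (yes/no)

With jellies removed:
Round 1 — herring, krill go locally extinct (initial).
Round 2 — checking thresholds:
  eelgrass: 2 of 2 neighbours ≥ 2, goes locally extinct.
  isopods: 1 of 1 neighbours < 2, not yet.
Round 3 — no new extinctions; cascade stops.

no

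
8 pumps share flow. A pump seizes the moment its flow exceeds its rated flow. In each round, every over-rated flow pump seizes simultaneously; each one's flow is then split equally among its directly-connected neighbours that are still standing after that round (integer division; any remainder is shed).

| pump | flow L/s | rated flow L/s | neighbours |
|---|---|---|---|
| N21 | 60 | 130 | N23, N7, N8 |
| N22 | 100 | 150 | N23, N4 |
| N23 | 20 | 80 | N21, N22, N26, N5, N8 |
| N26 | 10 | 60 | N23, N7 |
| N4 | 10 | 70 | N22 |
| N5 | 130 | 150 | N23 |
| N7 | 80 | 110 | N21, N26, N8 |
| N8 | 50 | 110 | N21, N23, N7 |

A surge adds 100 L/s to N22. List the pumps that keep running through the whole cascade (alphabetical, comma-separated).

N21, N26, N7, N8

Round 1 — N22 at 200 > 150. N22 seizes.
  N22 sheds 200 L/s to N23, N4: 100 each.
    N23: 20+100 = 120 > 80
    N4: 10+100 = 110 > 70
Round 2 — N23, N4 seize.
  N23 sheds 120 L/s to N21, N26, N5, N8: 30 each.
    N21: 60+30 = 90 ≤ 130
    N26: 10+30 = 40 ≤ 60
    N5: 130+30 = 160 > 150
    N8: 50+30 = 80 ≤ 110
  N4 sheds 110 L/s: no online neighbours, lost.
Round 3 — N5 seizes.
  N5 sheds 160 L/s: no online neighbours, lost.
No further seizures.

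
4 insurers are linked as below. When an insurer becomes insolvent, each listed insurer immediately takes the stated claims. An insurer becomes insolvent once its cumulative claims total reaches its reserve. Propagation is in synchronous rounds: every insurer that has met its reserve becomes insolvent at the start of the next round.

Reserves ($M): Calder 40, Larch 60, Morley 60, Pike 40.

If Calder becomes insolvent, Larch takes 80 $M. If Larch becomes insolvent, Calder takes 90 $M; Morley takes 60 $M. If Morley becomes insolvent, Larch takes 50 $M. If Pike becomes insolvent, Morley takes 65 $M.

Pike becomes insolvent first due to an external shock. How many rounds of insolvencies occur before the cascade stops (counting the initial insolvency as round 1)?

Round 1 — Pike becomes insolvent (initial).
  Morley: +65 → 65 ≥ 60
Round 2 — Morley becomes insolvent.
  Larch: +50 → 50 < 60
No further insolvencies.

2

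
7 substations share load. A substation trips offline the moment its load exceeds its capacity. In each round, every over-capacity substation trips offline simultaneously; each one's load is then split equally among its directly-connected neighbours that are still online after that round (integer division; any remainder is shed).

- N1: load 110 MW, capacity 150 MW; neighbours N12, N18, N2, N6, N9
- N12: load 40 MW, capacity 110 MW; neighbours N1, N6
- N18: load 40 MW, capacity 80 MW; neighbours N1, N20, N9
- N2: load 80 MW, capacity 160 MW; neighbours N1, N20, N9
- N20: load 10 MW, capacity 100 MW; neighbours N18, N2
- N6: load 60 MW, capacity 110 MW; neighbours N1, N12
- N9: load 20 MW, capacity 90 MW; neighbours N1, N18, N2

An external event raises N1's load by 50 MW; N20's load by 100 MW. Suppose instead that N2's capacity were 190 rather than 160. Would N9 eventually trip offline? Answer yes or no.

yes

With N2's capacity at 190:
Round 1 — N1 at 160 > 150; N20 at 110 > 100. N1, N20 trip offline.
  N1 sheds 160 MW to N12, N18, N2, N6, N9: 32 each.
    N12: 40+32 = 72 ≤ 110
    N18: 40+32 = 72 ≤ 80
    N2: 80+32 = 112 ≤ 190
    N6: 60+32 = 92 ≤ 110
    N9: 20+32 = 52 ≤ 90
  N20 sheds 110 MW to N18, N2: 55 each.
    N18: 72+55 = 127 > 80
    N2: 112+55 = 167 ≤ 190
Round 2 — N18 trips offline.
  N18 sheds 127 MW to N9: 127 each.
    N9: 52+127 = 179 > 90
Round 3 — N9 trips offline.
  N9 sheds 179 MW to N2: 179 each.
    N2: 167+179 = 346 > 190
Round 4 — N2 trips offline.
  N2 sheds 346 MW: no online neighbours, lost.
No further trips.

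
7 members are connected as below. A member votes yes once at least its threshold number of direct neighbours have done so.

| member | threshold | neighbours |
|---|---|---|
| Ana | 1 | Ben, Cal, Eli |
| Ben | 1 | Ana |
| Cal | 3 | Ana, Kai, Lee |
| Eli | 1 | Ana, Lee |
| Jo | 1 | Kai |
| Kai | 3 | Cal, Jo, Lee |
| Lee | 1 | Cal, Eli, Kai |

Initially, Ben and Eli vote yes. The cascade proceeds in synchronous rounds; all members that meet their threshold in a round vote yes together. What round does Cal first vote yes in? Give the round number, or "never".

never

Round 1 — Ben, Eli vote yes (initial).
Round 2 — checking thresholds:
  Ana: 2 of 3 neighbours ≥ 1, votes yes.
  Lee: 1 of 3 neighbours ≥ 1, votes yes.
Round 3 — no new yes votes; cascade stops.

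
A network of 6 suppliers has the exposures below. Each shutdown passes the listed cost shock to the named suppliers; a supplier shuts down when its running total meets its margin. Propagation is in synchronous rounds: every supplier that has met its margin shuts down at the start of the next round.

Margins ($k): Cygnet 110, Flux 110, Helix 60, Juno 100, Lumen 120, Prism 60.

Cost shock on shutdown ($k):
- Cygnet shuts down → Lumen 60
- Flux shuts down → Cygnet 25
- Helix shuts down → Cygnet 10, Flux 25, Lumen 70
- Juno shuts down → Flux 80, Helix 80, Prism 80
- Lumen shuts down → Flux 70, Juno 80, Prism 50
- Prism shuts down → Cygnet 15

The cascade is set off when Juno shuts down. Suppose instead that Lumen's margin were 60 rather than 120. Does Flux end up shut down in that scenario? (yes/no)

yes

With Lumen's margin at 60:
Round 1 — Juno shuts down (initial).
  Flux: +80 → 80 < 110
  Helix: +80 → 80 ≥ 60
  Prism: +80 → 80 ≥ 60
Round 2 — Helix, Prism shut down.
  Cygnet: +10+15 → 25 < 110
  Flux: +25 → 105 < 110
  Lumen: +70 → 70 ≥ 60
Round 3 — Lumen shuts down.
  Flux: +70 → 175 ≥ 110
Round 4 — Flux shuts down.
  Cygnet: +25 → 50 < 110
No further shutdowns.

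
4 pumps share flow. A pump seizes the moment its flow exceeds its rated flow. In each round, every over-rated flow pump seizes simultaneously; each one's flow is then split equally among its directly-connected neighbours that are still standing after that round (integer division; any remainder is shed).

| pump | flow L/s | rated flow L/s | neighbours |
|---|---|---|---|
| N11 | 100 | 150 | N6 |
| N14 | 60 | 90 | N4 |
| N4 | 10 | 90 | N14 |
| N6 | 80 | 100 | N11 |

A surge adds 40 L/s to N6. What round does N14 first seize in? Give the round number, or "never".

never

Round 1 — N6 at 120 > 100. N6 seizes.
  N6 sheds 120 L/s to N11: 120 each.
    N11: 100+120 = 220 > 150
Round 2 — N11 seizes.
  N11 sheds 220 L/s: no online neighbours, lost.
No further seizures.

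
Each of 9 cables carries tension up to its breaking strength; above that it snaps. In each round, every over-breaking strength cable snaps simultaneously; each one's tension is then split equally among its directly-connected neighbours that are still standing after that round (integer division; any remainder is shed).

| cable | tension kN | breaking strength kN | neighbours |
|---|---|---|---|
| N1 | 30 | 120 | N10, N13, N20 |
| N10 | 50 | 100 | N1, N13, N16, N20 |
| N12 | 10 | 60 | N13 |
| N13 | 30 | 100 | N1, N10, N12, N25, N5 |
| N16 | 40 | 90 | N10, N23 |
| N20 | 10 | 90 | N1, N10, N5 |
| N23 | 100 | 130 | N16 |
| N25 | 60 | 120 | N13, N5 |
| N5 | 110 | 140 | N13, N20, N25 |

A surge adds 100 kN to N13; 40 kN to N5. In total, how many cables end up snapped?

3

Round 1 — N13 at 130 > 100; N5 at 150 > 140. N13, N5 snap.
  N13 sheds 130 kN to N1, N10, N12, N25: 32 each (2 lost).
    N1: 30+32 = 62 ≤ 120
    N10: 50+32 = 82 ≤ 100
    N12: 10+32 = 42 ≤ 60
    N25: 60+32 = 92 ≤ 120
  N5 sheds 150 kN to N20, N25: 75 each.
    N20: 10+75 = 85 ≤ 90
    N25: 92+75 = 167 > 120
Round 2 — N25 snaps.
  N25 sheds 167 kN: no online neighbours, lost.
No further breaks.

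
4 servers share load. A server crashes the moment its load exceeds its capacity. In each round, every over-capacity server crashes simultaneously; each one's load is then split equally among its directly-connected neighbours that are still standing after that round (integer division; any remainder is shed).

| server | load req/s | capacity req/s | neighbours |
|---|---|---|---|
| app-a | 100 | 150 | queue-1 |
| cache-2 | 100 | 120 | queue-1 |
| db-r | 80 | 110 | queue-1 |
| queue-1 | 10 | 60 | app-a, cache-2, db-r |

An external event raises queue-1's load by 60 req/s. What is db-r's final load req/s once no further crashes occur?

Round 1 — queue-1 at 70 > 60. queue-1 crashes.
  queue-1 sheds 70 req/s to app-a, cache-2, db-r: 23 each (1 lost).
    app-a: 100+23 = 123 ≤ 150
    cache-2: 100+23 = 123 > 120
    db-r: 80+23 = 103 ≤ 110
Round 2 — cache-2 crashes.
  cache-2 sheds 123 req/s: no online neighbours, lost.
No further crashes.

103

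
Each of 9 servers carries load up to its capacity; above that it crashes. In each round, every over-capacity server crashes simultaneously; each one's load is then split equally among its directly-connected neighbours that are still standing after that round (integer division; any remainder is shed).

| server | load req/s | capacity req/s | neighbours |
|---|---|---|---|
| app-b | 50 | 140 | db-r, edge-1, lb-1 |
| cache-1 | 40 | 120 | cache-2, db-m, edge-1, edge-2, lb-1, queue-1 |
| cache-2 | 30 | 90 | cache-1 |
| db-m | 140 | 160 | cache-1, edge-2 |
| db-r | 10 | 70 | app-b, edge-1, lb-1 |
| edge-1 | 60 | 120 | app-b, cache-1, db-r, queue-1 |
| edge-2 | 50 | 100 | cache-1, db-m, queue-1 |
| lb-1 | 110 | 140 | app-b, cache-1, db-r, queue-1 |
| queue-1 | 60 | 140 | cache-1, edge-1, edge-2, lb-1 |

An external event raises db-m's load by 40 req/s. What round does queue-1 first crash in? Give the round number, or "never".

3

Round 1 — db-m at 180 > 160. db-m crashes.
  db-m sheds 180 req/s to cache-1, edge-2: 90 each.
    cache-1: 40+90 = 130 > 120
    edge-2: 50+90 = 140 > 100
Round 2 — cache-1, edge-2 crash.
  cache-1 sheds 130 req/s to cache-2, edge-1, lb-1, queue-1: 32 each (2 lost).
    cache-2: 30+32 = 62 ≤ 90
    edge-1: 60+32 = 92 ≤ 120
    lb-1: 110+32 = 142 > 140
    queue-1: 60+32 = 92 ≤ 140
  edge-2 sheds 140 req/s to queue-1: 140 each.
    queue-1: 92+140 = 232 > 140
Round 3 — lb-1, queue-1 crash.
  lb-1 sheds 142 req/s to app-b, db-r: 71 each.
    app-b: 50+71 = 121 ≤ 140
    db-r: 10+71 = 81 > 70
  queue-1 sheds 232 req/s to edge-1: 232 each.
    edge-1: 92+232 = 324 > 120
Round 4 — db-r, edge-1 crash.
  db-r sheds 81 req/s to app-b: 81 each.
    app-b: 121+81 = 202 > 140
  edge-1 sheds 324 req/s to app-b: 324 each.
    app-b: 202+324 = 526 > 140
Round 5 — app-b crashes.
  app-b sheds 526 req/s: no online neighbours, lost.
No further crashes.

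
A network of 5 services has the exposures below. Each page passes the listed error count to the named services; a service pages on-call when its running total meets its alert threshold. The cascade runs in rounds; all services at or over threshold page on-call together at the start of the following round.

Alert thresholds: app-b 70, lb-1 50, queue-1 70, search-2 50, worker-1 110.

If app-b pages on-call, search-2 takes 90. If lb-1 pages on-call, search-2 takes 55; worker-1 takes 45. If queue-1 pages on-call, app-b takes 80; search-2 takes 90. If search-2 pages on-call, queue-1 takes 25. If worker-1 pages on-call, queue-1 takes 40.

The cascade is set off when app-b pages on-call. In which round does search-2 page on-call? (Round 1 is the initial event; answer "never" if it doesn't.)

2

Round 1 — app-b pages on-call (initial).
  search-2: +90 → 90 ≥ 50
Round 2 — search-2 pages on-call.
  queue-1: +25 → 25 < 70
No further pages.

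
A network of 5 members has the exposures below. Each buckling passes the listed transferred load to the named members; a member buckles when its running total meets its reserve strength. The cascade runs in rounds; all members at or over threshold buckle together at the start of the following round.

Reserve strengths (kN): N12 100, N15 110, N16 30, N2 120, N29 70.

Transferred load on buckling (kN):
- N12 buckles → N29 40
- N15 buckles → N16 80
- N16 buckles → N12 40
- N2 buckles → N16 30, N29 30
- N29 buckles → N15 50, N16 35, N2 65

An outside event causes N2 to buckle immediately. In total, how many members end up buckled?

Round 1 — N2 buckles (initial).
  N16: +30 → 30 ≥ 30
  N29: +30 → 30 < 70
Round 2 — N16 buckles.
  N12: +40 → 40 < 100
No further bucklings.

2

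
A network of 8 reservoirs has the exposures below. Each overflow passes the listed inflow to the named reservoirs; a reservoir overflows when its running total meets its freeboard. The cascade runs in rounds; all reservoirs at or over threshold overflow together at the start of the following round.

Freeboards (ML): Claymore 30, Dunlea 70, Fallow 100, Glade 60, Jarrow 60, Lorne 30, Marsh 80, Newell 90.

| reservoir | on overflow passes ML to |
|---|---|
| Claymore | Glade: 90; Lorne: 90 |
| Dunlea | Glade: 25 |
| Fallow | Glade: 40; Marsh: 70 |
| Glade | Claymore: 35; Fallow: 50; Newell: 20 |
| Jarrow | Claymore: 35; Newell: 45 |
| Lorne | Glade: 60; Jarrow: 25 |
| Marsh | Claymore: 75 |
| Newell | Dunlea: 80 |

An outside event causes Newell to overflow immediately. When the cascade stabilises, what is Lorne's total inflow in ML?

Round 1 — Newell overflows (initial).
  Dunlea: +80 → 80 ≥ 70
Round 2 — Dunlea overflows.
  Glade: +25 → 25 < 60
No further overflows.

0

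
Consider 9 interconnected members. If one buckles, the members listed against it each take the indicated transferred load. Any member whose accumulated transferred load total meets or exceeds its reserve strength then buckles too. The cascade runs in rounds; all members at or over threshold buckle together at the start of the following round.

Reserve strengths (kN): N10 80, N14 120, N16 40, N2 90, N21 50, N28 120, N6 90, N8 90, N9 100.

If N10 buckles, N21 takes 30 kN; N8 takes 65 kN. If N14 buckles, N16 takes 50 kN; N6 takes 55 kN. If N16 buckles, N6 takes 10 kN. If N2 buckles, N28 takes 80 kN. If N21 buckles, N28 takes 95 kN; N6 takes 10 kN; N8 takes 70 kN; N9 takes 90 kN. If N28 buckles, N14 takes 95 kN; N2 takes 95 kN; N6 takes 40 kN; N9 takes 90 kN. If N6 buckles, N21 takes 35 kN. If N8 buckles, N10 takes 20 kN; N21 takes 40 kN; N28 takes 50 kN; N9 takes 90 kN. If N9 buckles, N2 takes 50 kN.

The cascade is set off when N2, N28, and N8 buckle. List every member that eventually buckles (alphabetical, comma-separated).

N2, N28, N8, N9

Round 1 — N2, N28, N8 buckle (initial).
  N10: +20 → 20 < 80
  N14: +95 → 95 < 120
  N21: +40 → 40 < 50
  N6: +40 → 40 < 90
  N9: +90+90 → 180 ≥ 100
Round 2 — N9 buckles.
No further bucklings.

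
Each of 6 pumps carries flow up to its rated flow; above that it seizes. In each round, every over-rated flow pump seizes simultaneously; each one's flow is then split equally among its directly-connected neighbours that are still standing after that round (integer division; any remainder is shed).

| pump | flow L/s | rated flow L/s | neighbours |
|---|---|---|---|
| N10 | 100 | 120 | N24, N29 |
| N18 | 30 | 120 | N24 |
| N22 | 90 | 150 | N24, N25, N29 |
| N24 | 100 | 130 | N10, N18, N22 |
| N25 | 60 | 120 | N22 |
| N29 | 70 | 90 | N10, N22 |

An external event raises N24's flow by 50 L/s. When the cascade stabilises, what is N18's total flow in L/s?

Round 1 — N24 at 150 > 130. N24 seizes.
  N24 sheds 150 L/s to N10, N18, N22: 50 each.
    N10: 100+50 = 150 > 120
    N18: 30+50 = 80 ≤ 120
    N22: 90+50 = 140 ≤ 150
Round 2 — N10 seizes.
  N10 sheds 150 L/s to N29: 150 each.
    N29: 70+150 = 220 > 90
Round 3 — N29 seizes.
  N29 sheds 220 L/s to N22: 220 each.
    N22: 140+220 = 360 > 150
Round 4 — N22 seizes.
  N22 sheds 360 L/s to N25: 360 each.
    N25: 60+360 = 420 > 120
Round 5 — N25 seizes.
  N25 sheds 420 L/s: no online neighbours, lost.
No further seizures.

80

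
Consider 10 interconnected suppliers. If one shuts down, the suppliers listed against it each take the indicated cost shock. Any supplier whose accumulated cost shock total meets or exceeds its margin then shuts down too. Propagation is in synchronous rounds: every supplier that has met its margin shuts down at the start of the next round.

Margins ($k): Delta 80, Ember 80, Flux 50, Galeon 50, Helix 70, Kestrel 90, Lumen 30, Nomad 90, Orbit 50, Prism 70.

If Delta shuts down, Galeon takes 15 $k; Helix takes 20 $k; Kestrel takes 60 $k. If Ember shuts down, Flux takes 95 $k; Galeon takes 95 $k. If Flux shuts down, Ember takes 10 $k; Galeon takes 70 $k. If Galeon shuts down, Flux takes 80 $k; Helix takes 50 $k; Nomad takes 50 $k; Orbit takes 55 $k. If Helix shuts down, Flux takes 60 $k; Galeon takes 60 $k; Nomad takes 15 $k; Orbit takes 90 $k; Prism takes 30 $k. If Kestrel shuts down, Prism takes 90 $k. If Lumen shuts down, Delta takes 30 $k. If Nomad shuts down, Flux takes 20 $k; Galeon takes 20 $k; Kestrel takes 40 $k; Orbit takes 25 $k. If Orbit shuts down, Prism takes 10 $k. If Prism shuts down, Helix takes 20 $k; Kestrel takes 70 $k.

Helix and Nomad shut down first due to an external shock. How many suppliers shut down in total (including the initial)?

5

Round 1 — Helix, Nomad shut down (initial).
  Flux: +60+20 → 80 ≥ 50
  Galeon: +60+20 → 80 ≥ 50
  Kestrel: +40 → 40 < 90
  Orbit: +90+25 → 115 ≥ 50
  Prism: +30 → 30 < 70
Round 2 — Flux, Galeon, Orbit shut down.
  Ember: +10 → 10 < 80
  Prism: +10 → 40 < 70
No further shutdowns.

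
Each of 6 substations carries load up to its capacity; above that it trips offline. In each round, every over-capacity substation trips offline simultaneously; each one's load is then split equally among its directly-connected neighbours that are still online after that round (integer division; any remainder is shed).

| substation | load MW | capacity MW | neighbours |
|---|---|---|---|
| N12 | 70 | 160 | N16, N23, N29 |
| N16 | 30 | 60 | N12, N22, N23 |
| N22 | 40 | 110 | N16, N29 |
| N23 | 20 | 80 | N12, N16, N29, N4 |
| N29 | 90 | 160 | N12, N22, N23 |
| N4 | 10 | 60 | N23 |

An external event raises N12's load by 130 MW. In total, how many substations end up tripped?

5

Round 1 — N12 at 200 > 160. N12 trips offline.
  N12 sheds 200 MW to N16, N23, N29: 66 each (2 lost).
    N16: 30+66 = 96 > 60
    N23: 20+66 = 86 > 80
    N29: 90+66 = 156 ≤ 160
Round 2 — N16, N23 trip offline.
  N16 sheds 96 MW to N22: 96 each.
    N22: 40+96 = 136 > 110
  N23 sheds 86 MW to N29, N4: 43 each.
    N29: 156+43 = 199 > 160
    N4: 10+43 = 53 ≤ 60
Round 3 — N22, N29 trip offline.
  N22 sheds 136 MW: no online neighbours, lost.
  N29 sheds 199 MW: no online neighbours, lost.
No further trips.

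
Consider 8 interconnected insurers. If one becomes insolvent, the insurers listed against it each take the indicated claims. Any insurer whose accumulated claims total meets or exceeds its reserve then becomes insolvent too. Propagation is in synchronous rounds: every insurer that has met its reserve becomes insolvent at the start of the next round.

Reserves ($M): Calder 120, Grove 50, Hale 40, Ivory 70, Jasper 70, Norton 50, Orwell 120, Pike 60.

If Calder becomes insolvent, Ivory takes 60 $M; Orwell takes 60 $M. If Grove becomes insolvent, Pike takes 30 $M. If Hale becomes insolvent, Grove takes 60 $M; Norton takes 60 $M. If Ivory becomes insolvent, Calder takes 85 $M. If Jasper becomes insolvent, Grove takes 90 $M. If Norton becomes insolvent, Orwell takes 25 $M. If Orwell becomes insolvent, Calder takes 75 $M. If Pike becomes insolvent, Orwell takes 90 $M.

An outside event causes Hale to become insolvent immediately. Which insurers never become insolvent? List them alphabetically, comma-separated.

Calder, Ivory, Jasper, Orwell, Pike

Round 1 — Hale becomes insolvent (initial).
  Grove: +60 → 60 ≥ 50
  Norton: +60 → 60 ≥ 50
Round 2 — Grove, Norton become insolvent.
  Orwell: +25 → 25 < 120
  Pike: +30 → 30 < 60
No further insolvencies.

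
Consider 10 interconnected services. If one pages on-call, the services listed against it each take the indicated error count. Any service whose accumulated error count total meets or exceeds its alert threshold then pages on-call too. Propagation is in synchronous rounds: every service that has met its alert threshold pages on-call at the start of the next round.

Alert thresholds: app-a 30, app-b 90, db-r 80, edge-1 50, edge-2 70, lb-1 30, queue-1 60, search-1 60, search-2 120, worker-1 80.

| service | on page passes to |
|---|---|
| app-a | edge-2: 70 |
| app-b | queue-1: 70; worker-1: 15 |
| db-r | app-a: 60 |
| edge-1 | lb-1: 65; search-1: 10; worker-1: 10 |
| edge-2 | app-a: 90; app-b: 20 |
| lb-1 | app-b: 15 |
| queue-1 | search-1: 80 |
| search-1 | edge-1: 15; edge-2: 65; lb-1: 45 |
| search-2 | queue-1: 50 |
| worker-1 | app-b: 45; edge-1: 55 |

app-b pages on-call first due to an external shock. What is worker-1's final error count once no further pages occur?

Round 1 — app-b pages on-call (initial).
  queue-1: +70 → 70 ≥ 60
  worker-1: +15 → 15 < 80
Round 2 — queue-1 pages on-call.
  search-1: +80 → 80 ≥ 60
Round 3 — search-1 pages on-call.
  edge-1: +15 → 15 < 50
  edge-2: +65 → 65 < 70
  lb-1: +45 → 45 ≥ 30
Round 4 — lb-1 pages on-call.
No further pages.

15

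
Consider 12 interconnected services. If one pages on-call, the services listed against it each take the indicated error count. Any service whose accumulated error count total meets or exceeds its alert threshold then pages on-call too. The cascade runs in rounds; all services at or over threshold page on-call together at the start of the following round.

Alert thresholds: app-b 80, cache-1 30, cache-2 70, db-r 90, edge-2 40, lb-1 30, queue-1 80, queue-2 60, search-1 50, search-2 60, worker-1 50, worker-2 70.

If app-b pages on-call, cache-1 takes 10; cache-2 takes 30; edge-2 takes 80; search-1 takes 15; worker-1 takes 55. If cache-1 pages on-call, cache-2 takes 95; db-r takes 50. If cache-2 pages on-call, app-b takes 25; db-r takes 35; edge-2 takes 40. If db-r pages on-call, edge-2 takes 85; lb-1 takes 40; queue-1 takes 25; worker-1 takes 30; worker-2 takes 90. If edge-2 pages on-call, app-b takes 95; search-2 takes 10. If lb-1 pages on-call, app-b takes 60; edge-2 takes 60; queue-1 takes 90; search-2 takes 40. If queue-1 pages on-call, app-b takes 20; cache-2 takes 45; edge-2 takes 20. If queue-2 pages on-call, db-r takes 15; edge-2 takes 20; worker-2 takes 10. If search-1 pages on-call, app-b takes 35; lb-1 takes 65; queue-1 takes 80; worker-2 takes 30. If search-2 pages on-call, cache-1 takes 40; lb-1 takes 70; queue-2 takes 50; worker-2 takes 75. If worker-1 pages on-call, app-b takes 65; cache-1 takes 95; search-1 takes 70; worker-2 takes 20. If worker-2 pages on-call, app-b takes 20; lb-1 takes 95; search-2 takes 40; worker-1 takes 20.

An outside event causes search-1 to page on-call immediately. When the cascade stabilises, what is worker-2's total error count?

Round 1 — search-1 pages on-call (initial).
  app-b: +35 → 35 < 80
  lb-1: +65 → 65 ≥ 30
  queue-1: +80 → 80 ≥ 80
  worker-2: +30 → 30 < 70
Round 2 — lb-1, queue-1 page on-call.
  app-b: +60+20 → 115 ≥ 80
  cache-2: +45 → 45 < 70
  edge-2: +60+20 → 80 ≥ 40
  search-2: +40 → 40 < 60
Round 3 — app-b, edge-2 page on-call.
  cache-1: +10 → 10 < 30
  cache-2: +30 → 75 ≥ 70
  search-2: +10 → 50 < 60
  worker-1: +55 → 55 ≥ 50
Round 4 — cache-2, worker-1 page on-call.
  cache-1: +95 → 105 ≥ 30
  db-r: +35 → 35 < 90
  worker-2: +20 → 50 < 70
Round 5 — cache-1 pages on-call.
  db-r: +50 → 85 < 90
No further pages.

50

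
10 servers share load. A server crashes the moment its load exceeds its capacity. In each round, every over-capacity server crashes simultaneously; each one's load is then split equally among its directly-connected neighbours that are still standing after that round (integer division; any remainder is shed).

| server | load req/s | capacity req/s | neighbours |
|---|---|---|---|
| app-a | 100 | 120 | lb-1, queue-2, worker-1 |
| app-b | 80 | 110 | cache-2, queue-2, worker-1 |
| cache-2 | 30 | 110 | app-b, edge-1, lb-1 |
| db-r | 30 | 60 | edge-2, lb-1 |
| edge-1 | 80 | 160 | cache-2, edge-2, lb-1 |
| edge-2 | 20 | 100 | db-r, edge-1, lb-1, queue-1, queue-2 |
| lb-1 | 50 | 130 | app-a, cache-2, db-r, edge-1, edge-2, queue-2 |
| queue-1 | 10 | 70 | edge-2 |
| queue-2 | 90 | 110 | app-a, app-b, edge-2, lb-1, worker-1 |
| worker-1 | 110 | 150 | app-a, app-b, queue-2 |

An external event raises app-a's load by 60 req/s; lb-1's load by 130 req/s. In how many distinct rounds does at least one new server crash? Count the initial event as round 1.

4

Round 1 — app-a at 160 > 120; lb-1 at 180 > 130. app-a, lb-1 crash.
  app-a sheds 160 req/s to queue-2, worker-1: 80 each.
    queue-2: 90+80 = 170 > 110
    worker-1: 110+80 = 190 > 150
  lb-1 sheds 180 req/s to cache-2, db-r, edge-1, edge-2, queue-2: 36 each.
    cache-2: 30+36 = 66 ≤ 110
    db-r: 30+36 = 66 > 60
    edge-1: 80+36 = 116 ≤ 160
    edge-2: 20+36 = 56 ≤ 100
    queue-2: 170+36 = 206 > 110
Round 2 — db-r, queue-2, worker-1 crash.
  db-r sheds 66 req/s to edge-2: 66 each.
    edge-2: 56+66 = 122 > 100
  queue-2 sheds 206 req/s to app-b, edge-2: 103 each.
    app-b: 80+103 = 183 > 110
    edge-2: 122+103 = 225 > 100
  worker-1 sheds 190 req/s to app-b: 190 each.
    app-b: 183+190 = 373 > 110
Round 3 — app-b, edge-2 crash.
  app-b sheds 373 req/s to cache-2: 373 each.
    cache-2: 66+373 = 439 > 110
  edge-2 sheds 225 req/s to edge-1, queue-1: 112 each (1 lost).
    edge-1: 116+112 = 228 > 160
    queue-1: 10+112 = 122 > 70
Round 4 — cache-2, edge-1, queue-1 crash.
  cache-2 sheds 439 req/s: no online neighbours, lost.
  edge-1 sheds 228 req/s: no online neighbours, lost.
  queue-1 sheds 122 req/s: no online neighbours, lost.
No further crashes.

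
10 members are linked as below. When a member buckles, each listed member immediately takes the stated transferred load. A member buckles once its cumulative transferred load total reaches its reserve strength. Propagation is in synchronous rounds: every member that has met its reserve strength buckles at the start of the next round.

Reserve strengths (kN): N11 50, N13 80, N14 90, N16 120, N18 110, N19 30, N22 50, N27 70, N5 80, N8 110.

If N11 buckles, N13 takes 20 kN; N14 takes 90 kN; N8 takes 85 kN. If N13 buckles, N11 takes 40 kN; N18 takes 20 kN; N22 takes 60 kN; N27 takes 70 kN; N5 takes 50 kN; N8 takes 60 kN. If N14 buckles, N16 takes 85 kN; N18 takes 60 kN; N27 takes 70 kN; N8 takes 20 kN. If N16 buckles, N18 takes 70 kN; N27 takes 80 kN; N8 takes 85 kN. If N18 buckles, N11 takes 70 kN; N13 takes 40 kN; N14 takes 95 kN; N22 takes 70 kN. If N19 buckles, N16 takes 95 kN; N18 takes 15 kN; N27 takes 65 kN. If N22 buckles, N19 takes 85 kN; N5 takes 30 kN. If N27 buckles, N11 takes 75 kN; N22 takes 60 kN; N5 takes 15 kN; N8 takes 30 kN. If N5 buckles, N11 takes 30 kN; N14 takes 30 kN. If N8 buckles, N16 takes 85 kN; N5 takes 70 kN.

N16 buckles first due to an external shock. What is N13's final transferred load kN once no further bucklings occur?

60

Round 1 — N16 buckles (initial).
  N18: +70 → 70 < 110
  N27: +80 → 80 ≥ 70
  N8: +85 → 85 < 110
Round 2 — N27 buckles.
  N11: +75 → 75 ≥ 50
  N22: +60 → 60 ≥ 50
  N5: +15 → 15 < 80
  N8: +30 → 115 ≥ 110
Round 3 — N11, N22, N8 buckle.
  N13: +20 → 20 < 80
  N14: +90 → 90 ≥ 90
  N19: +85 → 85 ≥ 30
  N5: +30+70 → 115 ≥ 80
Round 4 — N14, N19, N5 buckle.
  N18: +60+15 → 145 ≥ 110
Round 5 — N18 buckles.
  N13: +40 → 60 < 80
No further bucklings.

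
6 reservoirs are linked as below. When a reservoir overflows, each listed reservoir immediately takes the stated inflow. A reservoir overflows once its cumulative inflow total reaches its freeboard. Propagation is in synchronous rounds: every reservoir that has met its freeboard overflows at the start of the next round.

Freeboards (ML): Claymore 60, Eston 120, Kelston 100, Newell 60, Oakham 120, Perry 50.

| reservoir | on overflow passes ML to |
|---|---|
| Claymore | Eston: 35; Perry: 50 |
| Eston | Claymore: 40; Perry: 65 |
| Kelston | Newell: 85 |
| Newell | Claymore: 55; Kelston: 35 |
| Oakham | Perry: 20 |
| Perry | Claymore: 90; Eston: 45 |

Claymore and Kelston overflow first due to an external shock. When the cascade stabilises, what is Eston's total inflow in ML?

Round 1 — Claymore, Kelston overflow (initial).
  Eston: +35 → 35 < 120
  Newell: +85 → 85 ≥ 60
  Perry: +50 → 50 ≥ 50
Round 2 — Newell, Perry overflow.
  Eston: +45 → 80 < 120
No further overflows.

80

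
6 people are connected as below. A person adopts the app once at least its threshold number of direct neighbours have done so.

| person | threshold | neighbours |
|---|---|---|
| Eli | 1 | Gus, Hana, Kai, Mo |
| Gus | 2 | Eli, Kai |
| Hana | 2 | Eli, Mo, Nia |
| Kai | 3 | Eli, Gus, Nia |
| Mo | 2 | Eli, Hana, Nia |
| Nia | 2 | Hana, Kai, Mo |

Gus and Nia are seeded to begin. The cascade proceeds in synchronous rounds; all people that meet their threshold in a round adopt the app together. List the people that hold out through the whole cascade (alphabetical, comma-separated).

Round 1 — Gus, Nia adopt the app (initial).
Round 2 — checking thresholds:
  Eli: 1 of 4 neighbours ≥ 1, adopts the app.
  Hana: 1 of 3 neighbours < 2, holds.
  Kai: 2 of 3 neighbours < 3, holds.
  Mo: 1 of 3 neighbours < 2, holds.
Round 3 — checking thresholds:
  Hana: 2 of 3 neighbours ≥ 2, adopts the app.
  Kai: 3 of 3 neighbours ≥ 3, adopts the app.
  Mo: 2 of 3 neighbours ≥ 2, adopts the app.
Round 4 — no new adoptions; cascade stops.

none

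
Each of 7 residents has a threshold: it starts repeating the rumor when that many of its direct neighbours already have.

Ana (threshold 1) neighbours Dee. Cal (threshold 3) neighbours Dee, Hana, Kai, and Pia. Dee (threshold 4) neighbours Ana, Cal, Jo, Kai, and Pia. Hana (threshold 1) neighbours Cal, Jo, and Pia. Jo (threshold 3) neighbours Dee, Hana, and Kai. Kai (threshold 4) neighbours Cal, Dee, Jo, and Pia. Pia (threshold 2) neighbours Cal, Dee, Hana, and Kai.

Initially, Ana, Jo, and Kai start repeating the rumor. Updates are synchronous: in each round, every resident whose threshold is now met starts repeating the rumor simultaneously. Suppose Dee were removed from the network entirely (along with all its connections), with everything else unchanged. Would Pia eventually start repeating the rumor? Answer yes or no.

yes

With Dee removed:
Round 1 — Ana, Jo, Kai start repeating the rumor (initial).
Round 2 — checking thresholds:
  Cal: 1 of 3 neighbours < 3, not yet.
  Hana: 1 of 3 neighbours ≥ 1, starts repeating the rumor.
  Pia: 1 of 3 neighbours < 2, not yet.
Round 3 — checking thresholds:
  Cal: 2 of 3 neighbours < 3, not yet.
  Pia: 2 of 3 neighbours ≥ 2, starts repeating the rumor.
Round 4 — checking thresholds:
  Cal: 3 of 3 neighbours ≥ 3, starts repeating the rumor.
Round 5 — no new spreads; cascade stops.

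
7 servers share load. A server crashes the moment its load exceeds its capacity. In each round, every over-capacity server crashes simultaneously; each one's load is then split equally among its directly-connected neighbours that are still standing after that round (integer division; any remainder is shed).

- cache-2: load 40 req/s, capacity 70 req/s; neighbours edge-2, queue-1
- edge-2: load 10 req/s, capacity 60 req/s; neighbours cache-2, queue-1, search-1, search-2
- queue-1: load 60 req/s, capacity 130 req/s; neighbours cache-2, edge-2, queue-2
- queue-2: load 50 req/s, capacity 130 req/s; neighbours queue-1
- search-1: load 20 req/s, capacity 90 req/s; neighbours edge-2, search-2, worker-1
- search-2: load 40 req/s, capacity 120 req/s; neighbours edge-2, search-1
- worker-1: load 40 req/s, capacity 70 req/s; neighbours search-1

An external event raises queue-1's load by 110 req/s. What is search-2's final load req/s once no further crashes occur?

Round 1 — queue-1 at 170 > 130. queue-1 crashes.
  queue-1 sheds 170 req/s to cache-2, edge-2, queue-2: 56 each (2 lost).
    cache-2: 40+56 = 96 > 70
    edge-2: 10+56 = 66 > 60
    queue-2: 50+56 = 106 ≤ 130
Round 2 — cache-2, edge-2 crash.
  cache-2 sheds 96 req/s: no online neighbours, lost.
  edge-2 sheds 66 req/s to search-1, search-2: 33 each.
    search-1: 20+33 = 53 ≤ 90
    search-2: 40+33 = 73 ≤ 120
No further crashes.

73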